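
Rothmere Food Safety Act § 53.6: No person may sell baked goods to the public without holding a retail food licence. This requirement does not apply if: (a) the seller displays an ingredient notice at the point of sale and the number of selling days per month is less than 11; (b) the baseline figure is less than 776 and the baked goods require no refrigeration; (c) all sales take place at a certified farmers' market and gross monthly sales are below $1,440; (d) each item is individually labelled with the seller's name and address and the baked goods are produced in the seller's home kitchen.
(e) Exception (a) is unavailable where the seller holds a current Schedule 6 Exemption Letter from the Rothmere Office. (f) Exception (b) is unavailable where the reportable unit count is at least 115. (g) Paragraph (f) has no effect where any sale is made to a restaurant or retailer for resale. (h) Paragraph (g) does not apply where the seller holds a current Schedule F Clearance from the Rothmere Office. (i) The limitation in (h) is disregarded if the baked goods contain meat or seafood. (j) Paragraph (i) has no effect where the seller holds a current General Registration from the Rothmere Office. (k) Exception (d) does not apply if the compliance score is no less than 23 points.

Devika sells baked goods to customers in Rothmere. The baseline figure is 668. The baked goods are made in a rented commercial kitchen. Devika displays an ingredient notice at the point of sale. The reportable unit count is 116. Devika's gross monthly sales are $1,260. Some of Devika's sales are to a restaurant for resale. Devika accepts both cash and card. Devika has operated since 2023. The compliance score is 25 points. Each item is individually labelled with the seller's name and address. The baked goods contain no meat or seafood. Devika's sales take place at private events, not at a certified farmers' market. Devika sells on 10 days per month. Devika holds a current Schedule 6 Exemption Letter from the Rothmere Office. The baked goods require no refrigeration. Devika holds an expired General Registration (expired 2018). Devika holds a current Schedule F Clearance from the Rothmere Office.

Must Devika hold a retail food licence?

Exception (a)'s conditions are all satisfied: an ingredient notice is displayed; the number of selling days per month is 10, less than the 11 limit. However, paragraph (e) must be considered: (e) operates against (a): a current Schedule 6 Exemption Letter is held. So (a) is unavailable.
Exception (b)'s conditions are all satisfied: the baseline figure is 668, less than the 776 limit; the baked goods are shelf-stable. However, paragraphs (f)–(j) must be considered: (f) operates — the reportable unit count is 116, meeting the 115 threshold. (g) would limit (f) — some sales are to a restaurant for resale — but (h) sets (g) aside: (h) operates — a current Schedule F Clearance is held. (i), which would lift (h), is not engaged — the baked goods contain no meat or seafood. So (b) is unavailable.
Exception (c) fails — sales are at private events, not a certified farmers' market.
Exception (d) requires that the baked goods are produced in the seller's home kitchen; but the baked goods are made in a commercial kitchen, not a home kitchen, so (d) is unavailable.
No exception displaces § 53.6.

Yes — Devika must hold a retail food licence.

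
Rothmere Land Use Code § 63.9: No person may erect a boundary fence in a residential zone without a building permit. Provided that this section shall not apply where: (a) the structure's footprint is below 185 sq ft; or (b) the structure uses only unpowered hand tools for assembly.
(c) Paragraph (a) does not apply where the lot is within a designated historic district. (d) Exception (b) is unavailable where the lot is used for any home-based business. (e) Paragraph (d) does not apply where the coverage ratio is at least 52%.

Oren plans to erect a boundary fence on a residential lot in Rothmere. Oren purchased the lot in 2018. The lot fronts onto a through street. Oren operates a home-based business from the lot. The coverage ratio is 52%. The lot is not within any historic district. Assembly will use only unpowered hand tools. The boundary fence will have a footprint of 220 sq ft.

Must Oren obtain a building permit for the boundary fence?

Exception (a) fails — the structure's footprint is 220 sq ft, not below 185 sq ft.
Exception (b): assembly uses only hand tools — every condition holds. As to paragraphs (d)–(e): (d) would limit (b) — a home-based business operates on the lot — but (e) sets (d) aside: (e) operates — the coverage ratio is 52%, meeting the 52% threshold. Exception (b) stands.

No — exception (b) applies; Oren does not need a building permit.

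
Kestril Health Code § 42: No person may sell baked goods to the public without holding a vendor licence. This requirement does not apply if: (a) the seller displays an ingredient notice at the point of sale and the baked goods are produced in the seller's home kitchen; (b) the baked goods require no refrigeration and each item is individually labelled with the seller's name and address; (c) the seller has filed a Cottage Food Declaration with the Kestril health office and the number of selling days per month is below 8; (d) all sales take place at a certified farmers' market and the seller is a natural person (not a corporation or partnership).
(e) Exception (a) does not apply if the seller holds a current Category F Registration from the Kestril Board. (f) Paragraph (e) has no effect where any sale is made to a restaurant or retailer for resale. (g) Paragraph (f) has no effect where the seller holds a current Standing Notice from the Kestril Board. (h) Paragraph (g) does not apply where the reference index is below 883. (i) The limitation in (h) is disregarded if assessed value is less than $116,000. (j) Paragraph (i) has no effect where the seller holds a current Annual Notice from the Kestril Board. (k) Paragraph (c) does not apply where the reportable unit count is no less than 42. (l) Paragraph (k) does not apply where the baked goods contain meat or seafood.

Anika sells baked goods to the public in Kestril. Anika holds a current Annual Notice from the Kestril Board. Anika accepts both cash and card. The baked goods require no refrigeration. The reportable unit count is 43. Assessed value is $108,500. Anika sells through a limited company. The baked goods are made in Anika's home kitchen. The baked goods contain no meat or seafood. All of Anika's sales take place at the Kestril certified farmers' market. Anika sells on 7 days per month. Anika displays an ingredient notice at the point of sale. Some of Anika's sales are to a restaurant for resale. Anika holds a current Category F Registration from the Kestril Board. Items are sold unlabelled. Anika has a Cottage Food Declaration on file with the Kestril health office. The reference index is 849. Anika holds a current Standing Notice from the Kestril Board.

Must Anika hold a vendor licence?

Exception (a): an ingredient notice is displayed; the baked goods are home-kitchen produced — every condition holds. Under paragraphs (e)–(j): (e) is triggered (a current Category F Registration is held), but is set aside by (f): (f) operates against (e): some sales are to a restaurant for resale. (g) would limit (f) — a current Standing Notice is held — but (h) sets (g) aside: (h) applies — the reference index is 849, below the 883 limit. (i) is engaged (assessed value is $108,500, less than the $116,000 limit), but is overridden by (j): (j) operates against (i): a current Annual Notice is held. (a) remains available.
Exception (b) does not apply: items are sold unlabelled.
Exception (c) is satisfied on its face — a Cottage Food Declaration is on file; the number of selling days per month is 7, below the 8 limit. But applying paragraphs (k)–(l): (k) applies — the reportable unit count is 43, meeting the 42 threshold. (l), which would lift (k), is not triggered — the baked goods contain no meat or seafood. Exception (c) does not apply.
Exception (d) fails — the seller operates through a limited company.

No — exception (a) applies; Anika is not required to hold a vendor licence.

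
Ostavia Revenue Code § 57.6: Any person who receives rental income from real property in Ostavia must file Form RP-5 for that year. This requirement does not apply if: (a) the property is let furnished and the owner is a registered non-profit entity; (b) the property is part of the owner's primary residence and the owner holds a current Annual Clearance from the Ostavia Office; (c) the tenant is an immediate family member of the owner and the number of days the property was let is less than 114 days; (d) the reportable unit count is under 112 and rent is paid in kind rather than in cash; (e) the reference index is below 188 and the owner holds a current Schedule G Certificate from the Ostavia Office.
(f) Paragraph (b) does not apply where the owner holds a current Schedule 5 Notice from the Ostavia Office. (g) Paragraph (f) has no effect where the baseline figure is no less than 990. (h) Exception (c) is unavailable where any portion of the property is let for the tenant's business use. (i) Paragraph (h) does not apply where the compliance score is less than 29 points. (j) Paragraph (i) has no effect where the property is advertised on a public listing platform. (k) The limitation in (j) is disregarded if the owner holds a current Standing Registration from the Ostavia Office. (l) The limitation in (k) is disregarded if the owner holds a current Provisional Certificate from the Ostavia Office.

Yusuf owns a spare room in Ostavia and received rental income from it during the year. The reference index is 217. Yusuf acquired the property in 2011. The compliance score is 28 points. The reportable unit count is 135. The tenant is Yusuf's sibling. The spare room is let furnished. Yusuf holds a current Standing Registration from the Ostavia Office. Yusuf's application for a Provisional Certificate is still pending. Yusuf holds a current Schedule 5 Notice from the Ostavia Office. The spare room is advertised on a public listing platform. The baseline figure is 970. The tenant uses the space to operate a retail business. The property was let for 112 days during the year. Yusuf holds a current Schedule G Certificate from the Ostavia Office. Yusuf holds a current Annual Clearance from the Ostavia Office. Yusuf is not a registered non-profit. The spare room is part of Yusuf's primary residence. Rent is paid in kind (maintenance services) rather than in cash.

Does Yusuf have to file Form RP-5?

Exception (a) fails — Yusuf is not a registered non-profit.
Exception (b) is satisfied on its face — the spare room is part of the primary residence; a current Annual Clearance is held. But: (f) operates — a current Schedule 5 Notice is held. (g), which would lift (f), does not operate here — the baseline figure is 970, short of 990. So (b) is unavailable.
Exception (c)'s conditions are all satisfied: the tenant is an immediate family member; the number of days the property was let is 112 days, less than the 114 days limit. Applying paragraphs (h)–(l): (h) operates (the space is let for business use), but is displaced by (i): (i) is triggered — the compliance score is 28 points, less than the 29 points limit. (j) would limit (i) — the property is publicly advertised — but (k) sets (j) aside: (k) operates against (j): a current Standing Registration is held. (l) does not operate here (no current Provisional Certificate is held), so (k) stands. Exception (c) stands.
Exception (d) fails — the reportable unit count is 135, not under 112.
Exception (e) fails — the reference index is 217, not below 188.

No — exception (c) applies; Yusuf is not required to file Form RP-5.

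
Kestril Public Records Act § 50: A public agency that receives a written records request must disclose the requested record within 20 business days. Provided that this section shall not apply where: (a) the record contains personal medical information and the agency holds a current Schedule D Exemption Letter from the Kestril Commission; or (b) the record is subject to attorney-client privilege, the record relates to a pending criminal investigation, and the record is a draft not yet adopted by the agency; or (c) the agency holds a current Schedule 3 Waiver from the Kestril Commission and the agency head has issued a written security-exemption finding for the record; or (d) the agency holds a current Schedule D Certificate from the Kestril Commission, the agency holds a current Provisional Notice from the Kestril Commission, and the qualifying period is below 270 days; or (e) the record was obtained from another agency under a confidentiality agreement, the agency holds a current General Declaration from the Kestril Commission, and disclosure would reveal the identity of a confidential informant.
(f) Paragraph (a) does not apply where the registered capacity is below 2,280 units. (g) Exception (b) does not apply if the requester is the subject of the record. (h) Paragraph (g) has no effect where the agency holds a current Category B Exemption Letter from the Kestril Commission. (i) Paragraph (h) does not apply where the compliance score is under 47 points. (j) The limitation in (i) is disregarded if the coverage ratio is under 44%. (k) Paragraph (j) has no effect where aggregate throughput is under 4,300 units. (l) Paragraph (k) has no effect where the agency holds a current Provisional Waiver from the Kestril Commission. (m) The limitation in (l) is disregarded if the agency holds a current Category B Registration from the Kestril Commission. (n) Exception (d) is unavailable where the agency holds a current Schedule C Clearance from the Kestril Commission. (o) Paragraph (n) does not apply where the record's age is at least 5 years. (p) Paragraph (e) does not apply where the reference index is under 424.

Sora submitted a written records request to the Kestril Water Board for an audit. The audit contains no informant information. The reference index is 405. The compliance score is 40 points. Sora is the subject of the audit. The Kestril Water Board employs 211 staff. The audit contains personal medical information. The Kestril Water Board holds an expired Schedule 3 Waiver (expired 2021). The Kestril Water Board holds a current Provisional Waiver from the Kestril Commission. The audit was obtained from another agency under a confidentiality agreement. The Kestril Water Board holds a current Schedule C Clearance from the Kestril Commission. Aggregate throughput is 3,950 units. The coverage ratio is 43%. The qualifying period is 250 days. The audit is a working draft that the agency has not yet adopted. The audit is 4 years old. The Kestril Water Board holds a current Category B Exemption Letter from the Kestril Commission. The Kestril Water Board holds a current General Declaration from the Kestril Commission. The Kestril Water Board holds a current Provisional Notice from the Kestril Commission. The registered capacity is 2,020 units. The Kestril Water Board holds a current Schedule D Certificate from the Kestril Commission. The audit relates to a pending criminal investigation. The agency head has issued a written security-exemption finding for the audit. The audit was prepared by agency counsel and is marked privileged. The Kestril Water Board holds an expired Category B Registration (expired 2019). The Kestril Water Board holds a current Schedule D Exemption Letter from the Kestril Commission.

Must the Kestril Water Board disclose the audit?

No — exception (b) applies; the Kestril Water Board is not required to disclose the audit.

Exception (a): the audit contains personal medical information; a current Schedule D Exemption Letter is held — every condition holds. But: (f) is engaged — the registered capacity is 2,020 units, below the 2,280 units limit. (a) is therefore removed.
Exception (b) is satisfied on its face — the audit is privileged; the audit relates to a pending investigation; the audit is an unadopted draft. As to paragraphs (g)–(m): (g) is engaged (Sora is the subject of the audit), but yields to (h): (h) operates against (g): a current Category B Exemption Letter is held. (i) operates (the compliance score is 40 points, under the 47 points limit), but is set aside by (j): (j) is triggered — the coverage ratio is 43%, under the 44% limit. (k) would limit (j) — aggregate throughput is 3,950 units, under the 4,300 units limit — but (l) sets (k) aside: (l) applies — a current Provisional Waiver is held. (m) is not engaged (the Category B Registration is not current), so (l) stands. So (b) applies.
Exception (c) does not apply: the Schedule 3 Waiver is not current.
Exception (d) is satisfied on its face — a current Schedule D Certificate is held; a current Provisional Notice is held; the qualifying period is 250 days, below the 270 days limit. But applying paragraphs (n)–(o): (n) operates against (d): a current Schedule C Clearance is held. (o) is not triggered (the record's age is 4 years, short of 5 years), so (n) stands. (d) is therefore removed.
Exception (e) requires that disclosure would reveal the identity of a confidential informant; but the audit contains no informant information, so (e) is unavailable.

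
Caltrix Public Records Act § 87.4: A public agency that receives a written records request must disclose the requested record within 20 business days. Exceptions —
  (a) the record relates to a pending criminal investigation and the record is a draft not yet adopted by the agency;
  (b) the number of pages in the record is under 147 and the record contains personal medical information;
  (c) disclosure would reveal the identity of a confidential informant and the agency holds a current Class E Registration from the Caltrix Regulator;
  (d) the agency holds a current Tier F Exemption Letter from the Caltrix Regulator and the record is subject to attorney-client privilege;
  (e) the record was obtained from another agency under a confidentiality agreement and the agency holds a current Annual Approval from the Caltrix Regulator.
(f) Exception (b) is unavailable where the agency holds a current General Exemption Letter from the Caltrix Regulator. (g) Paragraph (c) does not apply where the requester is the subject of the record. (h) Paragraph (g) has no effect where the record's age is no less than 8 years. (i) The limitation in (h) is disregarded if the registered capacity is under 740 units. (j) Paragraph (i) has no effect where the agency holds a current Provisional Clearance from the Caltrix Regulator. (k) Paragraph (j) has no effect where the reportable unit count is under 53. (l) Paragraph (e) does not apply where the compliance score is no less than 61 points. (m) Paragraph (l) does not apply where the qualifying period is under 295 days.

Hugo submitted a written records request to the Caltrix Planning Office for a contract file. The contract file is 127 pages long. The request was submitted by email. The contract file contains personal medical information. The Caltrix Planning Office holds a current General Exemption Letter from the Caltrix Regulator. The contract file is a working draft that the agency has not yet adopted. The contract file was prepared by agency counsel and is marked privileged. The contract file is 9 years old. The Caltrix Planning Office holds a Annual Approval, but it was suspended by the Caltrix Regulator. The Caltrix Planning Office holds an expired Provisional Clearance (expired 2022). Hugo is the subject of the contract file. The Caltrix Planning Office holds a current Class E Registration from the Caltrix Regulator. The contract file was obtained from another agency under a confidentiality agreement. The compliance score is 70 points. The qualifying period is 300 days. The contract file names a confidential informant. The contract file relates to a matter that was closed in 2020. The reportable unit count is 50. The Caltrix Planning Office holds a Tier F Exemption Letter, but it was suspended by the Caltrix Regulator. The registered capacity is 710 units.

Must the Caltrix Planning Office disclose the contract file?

Exception (a) fails — the contract file relates to a closed matter.
All of (b)'s requirements are met (the number of pages in the record is 127, under the 147 limit; the contract file contains personal medical information). Turning to paragraph (f): (f) operates against (b): a current General Exemption Letter is held. So (b) is unavailable.
All of (c)'s requirements are met (the contract file names a confidential informant; a current Class E Registration is held). Turning to paragraphs (g)–(k): (g) operates against (c): Hugo is the subject of the contract file. (h) would limit (g) — the record's age is 9 years, meeting the 8 years threshold — but (i) sets (h) aside: (i) operates against (h): the registered capacity is 710 units, under the 740 units limit. (j) is not engaged (there is no Provisional Clearance in force), so (i) stands. Exception (c) does not apply.
Exception (d) requires that the agency holds a current Tier F Exemption Letter from the Caltrix Regulator; but the Tier F Exemption Letter is not current, so (d) is unavailable.
Exception (e) does not apply: there is no Annual Approval in force.
None of the exceptions is available; § 87.4 applies in full.

Yes — the Caltrix Planning Office must disclose the contract file.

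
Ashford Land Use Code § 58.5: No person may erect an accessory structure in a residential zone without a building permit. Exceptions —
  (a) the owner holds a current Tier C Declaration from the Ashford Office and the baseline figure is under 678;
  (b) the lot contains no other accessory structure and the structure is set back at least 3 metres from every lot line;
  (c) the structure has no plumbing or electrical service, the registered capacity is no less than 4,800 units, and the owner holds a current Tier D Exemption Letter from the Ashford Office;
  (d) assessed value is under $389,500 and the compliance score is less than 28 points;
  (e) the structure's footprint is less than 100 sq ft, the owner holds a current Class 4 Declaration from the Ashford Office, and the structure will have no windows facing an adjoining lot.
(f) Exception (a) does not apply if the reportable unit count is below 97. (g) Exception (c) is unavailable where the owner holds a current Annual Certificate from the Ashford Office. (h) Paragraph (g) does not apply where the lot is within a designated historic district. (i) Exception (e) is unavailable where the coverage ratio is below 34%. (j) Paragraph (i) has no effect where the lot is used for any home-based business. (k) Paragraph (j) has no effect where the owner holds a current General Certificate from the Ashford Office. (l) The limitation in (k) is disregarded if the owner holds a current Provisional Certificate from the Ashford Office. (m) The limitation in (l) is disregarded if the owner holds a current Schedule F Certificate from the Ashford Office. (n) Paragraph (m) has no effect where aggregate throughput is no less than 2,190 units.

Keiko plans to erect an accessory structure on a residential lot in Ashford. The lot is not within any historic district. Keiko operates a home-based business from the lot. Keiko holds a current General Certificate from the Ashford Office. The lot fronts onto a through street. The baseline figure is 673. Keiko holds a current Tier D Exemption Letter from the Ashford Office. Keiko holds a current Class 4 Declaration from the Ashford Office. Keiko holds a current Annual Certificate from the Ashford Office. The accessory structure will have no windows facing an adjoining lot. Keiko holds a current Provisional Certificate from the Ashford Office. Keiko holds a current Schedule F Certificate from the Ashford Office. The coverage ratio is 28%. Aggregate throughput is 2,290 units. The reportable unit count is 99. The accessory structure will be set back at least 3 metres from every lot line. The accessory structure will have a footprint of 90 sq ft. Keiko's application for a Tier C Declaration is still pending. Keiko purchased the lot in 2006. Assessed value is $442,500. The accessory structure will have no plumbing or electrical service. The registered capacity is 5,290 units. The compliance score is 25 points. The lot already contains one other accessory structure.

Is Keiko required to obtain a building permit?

No — exception (e) applies; Keiko does not need a building permit.

Exception (a) requires that the owner holds a current Tier C Declaration from the Ashford Office; but there is no Tier C Declaration in force, so (a) is unavailable.
Exception (b) fails — the lot already has another accessory structure.
Exception (c): there is no plumbing or electrical service; the registered capacity is 5,290 units, meeting the 4,800 units threshold; a current Tier D Exemption Letter is held — every condition holds. But: (g) is engaged — a current Annual Certificate is held. (h) is inapplicable (the lot is not in a historic district), so (g) stands. Exception (c) does not apply.
Exception (d) fails — assessed value is $442,500, not under $389,500.
Exception (e): the structure's footprint is 90 sq ft, less than the 100 sq ft limit; a current Class 4 Declaration is held; no windows face an adjoining lot — every condition holds. Applying paragraphs (i)–(n): (i) would limit (e) — the coverage ratio is 28%, below the 34% limit — but (j) sets (i) aside: (j) operates — a home-based business operates on the lot. (k) would limit (j) — a current General Certificate is held — but (l) sets (k) aside: (l) operates against (k): a current Provisional Certificate is held. (m) is triggered (a current Schedule F Certificate is held), but is displaced by (n): (n) is triggered — aggregate throughput is 2,290 units, meeting the 2,190 units threshold. (e) remains available.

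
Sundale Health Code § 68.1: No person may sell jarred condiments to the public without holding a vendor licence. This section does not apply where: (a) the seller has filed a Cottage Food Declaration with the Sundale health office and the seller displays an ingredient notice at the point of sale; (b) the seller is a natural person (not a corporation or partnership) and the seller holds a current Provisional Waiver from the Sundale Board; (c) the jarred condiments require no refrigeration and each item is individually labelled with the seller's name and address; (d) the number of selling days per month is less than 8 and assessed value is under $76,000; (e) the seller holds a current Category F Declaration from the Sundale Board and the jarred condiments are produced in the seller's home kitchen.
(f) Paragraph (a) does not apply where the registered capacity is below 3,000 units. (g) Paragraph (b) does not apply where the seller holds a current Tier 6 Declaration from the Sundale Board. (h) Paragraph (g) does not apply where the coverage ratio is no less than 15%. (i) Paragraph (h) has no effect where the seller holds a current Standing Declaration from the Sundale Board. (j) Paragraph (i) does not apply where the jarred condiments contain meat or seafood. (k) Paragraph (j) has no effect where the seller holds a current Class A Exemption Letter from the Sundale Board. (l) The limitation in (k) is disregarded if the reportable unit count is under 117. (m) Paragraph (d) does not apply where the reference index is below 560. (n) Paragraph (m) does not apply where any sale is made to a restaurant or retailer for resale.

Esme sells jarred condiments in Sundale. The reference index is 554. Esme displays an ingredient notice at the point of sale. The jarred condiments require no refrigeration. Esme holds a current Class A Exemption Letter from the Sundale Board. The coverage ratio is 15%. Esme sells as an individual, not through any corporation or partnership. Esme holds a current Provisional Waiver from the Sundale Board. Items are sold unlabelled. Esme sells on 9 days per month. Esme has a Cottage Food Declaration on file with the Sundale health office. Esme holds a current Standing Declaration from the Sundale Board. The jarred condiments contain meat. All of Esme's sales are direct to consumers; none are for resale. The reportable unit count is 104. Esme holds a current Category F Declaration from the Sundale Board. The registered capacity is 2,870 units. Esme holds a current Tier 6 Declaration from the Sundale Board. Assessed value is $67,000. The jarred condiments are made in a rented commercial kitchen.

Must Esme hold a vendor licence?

Exception (a) is satisfied on its face — a Cottage Food Declaration is on file; an ingredient notice is displayed. However, paragraph (f) must be considered: (f) operates against (a): the registered capacity is 2,870 units, below the 3,000 units limit. So (a) is unavailable.
Exception (b): the seller is a natural person; a current Provisional Waiver is held — every condition holds. Under paragraphs (g)–(l): (g) operates (a current Tier 6 Declaration is held), but is displaced by (h): (h) operates against (g): the coverage ratio is 15%, meeting the 15% threshold. (i) would limit (h) — a current Standing Declaration is held — but (j) sets (i) aside: (j) operates — the jarred condiments contain meat. (k) would limit (j) — a current Class A Exemption Letter is held — but (l) sets (k) aside: (l) applies — the reportable unit count is 104, under the 117 limit. So (b) applies.
Exception (c) fails — items are sold unlabelled.
Exception (d) requires that the number of selling days per month is less than 8; but the number of selling days per month is 9, not less than 8, so (d) is unavailable.
Exception (e) requires that the jarred condiments are produced in the seller's home kitchen; but the jarred condiments are made in a commercial kitchen, not a home kitchen, so (e) is unavailable.

No — exception (b) applies; Esme is not required to hold a vendor licence.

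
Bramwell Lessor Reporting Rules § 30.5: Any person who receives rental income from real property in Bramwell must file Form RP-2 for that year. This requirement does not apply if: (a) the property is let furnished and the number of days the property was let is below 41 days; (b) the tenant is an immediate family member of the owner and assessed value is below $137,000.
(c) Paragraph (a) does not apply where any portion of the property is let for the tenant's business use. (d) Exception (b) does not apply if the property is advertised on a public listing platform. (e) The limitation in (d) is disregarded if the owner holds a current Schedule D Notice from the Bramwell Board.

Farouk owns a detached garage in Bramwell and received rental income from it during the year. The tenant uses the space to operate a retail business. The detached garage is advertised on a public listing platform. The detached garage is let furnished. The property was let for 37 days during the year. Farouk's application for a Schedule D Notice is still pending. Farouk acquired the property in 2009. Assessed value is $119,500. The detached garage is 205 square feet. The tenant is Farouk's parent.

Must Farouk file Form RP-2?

Exception (a)'s conditions are all satisfied: the property is let furnished; the number of days the property was let is 37 days, below the 41 days limit. However, paragraph (c) must be considered: (c) operates against (a): the space is let for business use. So (a) is unavailable.
Exception (b): the tenant is an immediate family member; assessed value is $119,500, below the $137,000 limit — every condition holds. However, paragraphs (d)–(e) must be considered: (d) is engaged — the property is publicly advertised. (e) does not operate here (there is no Schedule D Notice in force), so (d) stands. Exception (b) does not apply.
No exception applies. The general rule governs.

Yes — Farouk must file Form RP-2.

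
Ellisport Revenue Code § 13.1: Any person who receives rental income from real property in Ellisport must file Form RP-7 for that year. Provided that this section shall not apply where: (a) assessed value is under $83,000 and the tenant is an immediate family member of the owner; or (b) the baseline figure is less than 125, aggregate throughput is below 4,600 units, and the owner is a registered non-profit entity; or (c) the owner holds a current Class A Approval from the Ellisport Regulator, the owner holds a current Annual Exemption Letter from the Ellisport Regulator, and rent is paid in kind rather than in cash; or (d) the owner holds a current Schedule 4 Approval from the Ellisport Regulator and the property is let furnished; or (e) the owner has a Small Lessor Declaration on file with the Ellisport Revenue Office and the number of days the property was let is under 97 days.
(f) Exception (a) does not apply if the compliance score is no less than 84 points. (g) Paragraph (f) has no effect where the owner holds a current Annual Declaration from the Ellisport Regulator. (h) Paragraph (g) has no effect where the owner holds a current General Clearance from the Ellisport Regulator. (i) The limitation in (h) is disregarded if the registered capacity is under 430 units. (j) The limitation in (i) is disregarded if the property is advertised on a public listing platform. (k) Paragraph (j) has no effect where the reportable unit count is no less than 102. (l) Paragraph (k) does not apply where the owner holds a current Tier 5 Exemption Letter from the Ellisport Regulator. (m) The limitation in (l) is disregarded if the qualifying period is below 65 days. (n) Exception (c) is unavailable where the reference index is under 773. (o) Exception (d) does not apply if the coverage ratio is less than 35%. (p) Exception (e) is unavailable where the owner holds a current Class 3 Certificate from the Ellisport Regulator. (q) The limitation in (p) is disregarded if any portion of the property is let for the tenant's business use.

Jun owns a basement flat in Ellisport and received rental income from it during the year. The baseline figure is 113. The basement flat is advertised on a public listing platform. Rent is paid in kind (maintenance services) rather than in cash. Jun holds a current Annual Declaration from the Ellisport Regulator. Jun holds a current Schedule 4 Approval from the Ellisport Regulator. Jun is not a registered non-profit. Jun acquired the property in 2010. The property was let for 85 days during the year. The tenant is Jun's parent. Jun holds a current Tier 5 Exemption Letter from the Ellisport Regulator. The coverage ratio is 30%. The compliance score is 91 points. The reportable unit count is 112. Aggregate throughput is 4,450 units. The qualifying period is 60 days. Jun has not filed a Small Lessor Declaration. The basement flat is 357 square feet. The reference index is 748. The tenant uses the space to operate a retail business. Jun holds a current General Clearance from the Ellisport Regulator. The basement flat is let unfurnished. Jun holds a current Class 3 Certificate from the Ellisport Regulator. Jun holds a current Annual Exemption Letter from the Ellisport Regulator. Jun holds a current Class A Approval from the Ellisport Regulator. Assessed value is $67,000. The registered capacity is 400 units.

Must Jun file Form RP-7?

No — exception (a) applies; Jun is not required to file Form RP-7.

All of (a)'s requirements are met (assessed value is $67,000, under the $83,000 limit; the tenant is an immediate family member). Under paragraphs (f)–(m): (f) would limit (a) — the compliance score is 91 points, meeting the 84 points threshold — but (g) sets (f) aside: (g) is engaged — a current Annual Declaration is held. (h) would limit (g) — a current General Clearance is held — but (i) sets (h) aside: (i) is triggered — the registered capacity is 400 units, under the 430 units limit. (j) would limit (i) — the property is publicly advertised — but (k) sets (j) aside: (k) operates against (j): the reportable unit count is 112, meeting the 102 threshold. (l) applies (a current Tier 5 Exemption Letter is held), but yields to (m): (m) applies — the qualifying period is 60 days, below the 65 days limit. So (a) applies.
Exception (b) requires that the owner is a registered non-profit entity; but Jun is not a registered non-profit, so (b) is unavailable.
Exception (c) is satisfied on its face — a current Class A Approval is held; a current Annual Exemption Letter is held; rent is paid in kind. Turning to paragraph (n): (n) operates against (c): the reference index is 748, under the 773 limit. (c) is therefore removed.
Exception (d) requires that the property is let furnished; but the property is let unfurnished, so (d) is unavailable.
Exception (e) requires that the owner has a Small Lessor Declaration on file with the Ellisport Revenue Office; but no Small Lessor Declaration is on file, so (e) is unavailable.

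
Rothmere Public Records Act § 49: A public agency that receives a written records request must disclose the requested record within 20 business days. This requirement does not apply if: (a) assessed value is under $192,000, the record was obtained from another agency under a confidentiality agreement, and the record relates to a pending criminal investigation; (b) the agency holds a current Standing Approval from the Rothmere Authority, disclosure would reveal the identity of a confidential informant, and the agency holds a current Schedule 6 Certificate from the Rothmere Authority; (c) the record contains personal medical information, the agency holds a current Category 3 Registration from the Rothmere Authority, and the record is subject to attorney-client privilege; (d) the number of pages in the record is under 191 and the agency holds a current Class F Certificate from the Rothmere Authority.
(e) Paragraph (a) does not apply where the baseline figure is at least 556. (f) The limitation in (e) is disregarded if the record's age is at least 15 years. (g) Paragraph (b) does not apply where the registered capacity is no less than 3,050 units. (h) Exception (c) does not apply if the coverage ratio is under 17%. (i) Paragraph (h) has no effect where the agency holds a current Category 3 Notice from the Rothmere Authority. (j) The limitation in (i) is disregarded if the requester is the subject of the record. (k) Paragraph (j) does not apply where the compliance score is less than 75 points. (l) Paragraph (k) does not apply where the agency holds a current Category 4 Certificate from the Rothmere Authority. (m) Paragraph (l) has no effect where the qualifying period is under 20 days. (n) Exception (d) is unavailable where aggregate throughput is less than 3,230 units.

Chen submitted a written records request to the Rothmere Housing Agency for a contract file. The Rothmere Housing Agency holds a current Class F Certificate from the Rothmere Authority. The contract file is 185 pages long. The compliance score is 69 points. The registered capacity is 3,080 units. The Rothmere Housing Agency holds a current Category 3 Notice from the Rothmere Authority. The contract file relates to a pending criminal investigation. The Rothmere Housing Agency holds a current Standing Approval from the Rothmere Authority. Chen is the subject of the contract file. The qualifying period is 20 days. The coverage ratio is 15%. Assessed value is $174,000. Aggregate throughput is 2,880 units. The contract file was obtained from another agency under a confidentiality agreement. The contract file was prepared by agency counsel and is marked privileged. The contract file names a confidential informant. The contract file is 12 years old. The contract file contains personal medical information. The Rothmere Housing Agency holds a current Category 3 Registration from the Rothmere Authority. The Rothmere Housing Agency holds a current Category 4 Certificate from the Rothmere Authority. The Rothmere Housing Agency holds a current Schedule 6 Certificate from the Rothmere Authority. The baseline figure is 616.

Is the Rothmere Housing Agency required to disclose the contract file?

Yes — the Rothmere Housing Agency must disclose the contract file.

Exception (a) is satisfied on its face — assessed value is $174,000, under the $192,000 limit; the contract file was obtained under a confidentiality agreement; the contract file relates to a pending investigation. However, paragraphs (e)–(f) must be considered: (e) is engaged — the baseline figure is 616, meeting the 556 threshold. (f) is not engaged (the record's age is 12 years, short of 15 years), so (e) stands. So (a) is unavailable.
Exception (b): a current Standing Approval is held; the contract file names a confidential informant; a current Schedule 6 Certificate is held — every condition holds. But applying paragraph (g): (g) is triggered — the registered capacity is 3,080 units, meeting the 3,050 units threshold. (b) is therefore removed.
All of (c)'s requirements are met (the contract file contains personal medical information; a current Category 3 Registration is held; the contract file is privileged). But: (h) operates against (c): the coverage ratio is 15%, under the 17% limit. (i) would limit (h) — a current Category 3 Notice is held — but (j) sets (i) aside: (j) applies — Chen is the subject of the contract file. (k) would limit (j) — the compliance score is 69 points, less than the 75 points limit — but (l) sets (k) aside: (l) is engaged — a current Category 4 Certificate is held. (m) is not engaged (the qualifying period is 20 days, not under 20 days), so (l) stands. Exception (c) does not apply.
Exception (d)'s conditions are all satisfied: the number of pages in the record is 185, under the 191 limit; a current Class F Certificate is held. However, paragraph (n) must be considered: (n) operates — aggregate throughput is 2,880 units, less than the 3,230 units limit. So (d) is unavailable.
Every exception is unavailable, so the rule governs.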